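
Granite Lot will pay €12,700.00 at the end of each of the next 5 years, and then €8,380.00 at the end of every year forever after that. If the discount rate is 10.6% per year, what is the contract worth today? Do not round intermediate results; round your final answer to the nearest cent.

€95184.85

PV of 5-year annuity: €12,700.00 × [1 − (1+0.106)^−5] / 0.106 = 47414.04559
Perpetuity value at year 5: €8,380.00 / 0.106 = 79056.60377
PV of perpetuity: 79056.60377 / (1+0.106)^5 = 47770.80046
Total PV = 47414.04559 + 47770.80046 = 95184.84605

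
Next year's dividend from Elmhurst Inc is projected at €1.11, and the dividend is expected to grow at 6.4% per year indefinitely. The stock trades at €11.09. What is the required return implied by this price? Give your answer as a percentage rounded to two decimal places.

16.41%

P = D₁/(r − g) ⇒ r = D₁/P + g = €1.1100/€11.09 + 0.064 = 0.100090 + 0.064 = 0.164090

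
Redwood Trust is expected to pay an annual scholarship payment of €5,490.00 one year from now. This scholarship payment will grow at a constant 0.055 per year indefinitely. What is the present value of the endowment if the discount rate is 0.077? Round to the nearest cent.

Growing perpetuity: P = D₁ / (r − g) = €5,490.0000 / (0.077 − 0.055) = €249,545.45

€249545.45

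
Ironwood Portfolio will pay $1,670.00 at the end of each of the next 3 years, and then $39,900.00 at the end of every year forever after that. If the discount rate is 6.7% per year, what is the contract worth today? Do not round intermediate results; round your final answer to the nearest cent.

PV of 3-year annuity: $1,670.00 × [1 − (1+0.067)^−3] / 0.067 = 4406.74077
Perpetuity value at year 3: $39,900.00 / 0.067 = 595522.38806
PV of perpetuity: 595522.38806 / (1+0.067)^3 = 490235.58757
Total PV = 4406.74077 + 490235.58757 = 494642.32835

$494642.33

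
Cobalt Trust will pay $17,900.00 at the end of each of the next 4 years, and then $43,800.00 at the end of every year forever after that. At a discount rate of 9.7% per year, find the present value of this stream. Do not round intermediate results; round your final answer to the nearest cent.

PV of 4-year annuity: $17,900.00 × [1 − (1+0.097)^−4] / 0.097 = 57111.04018
Perpetuity value at year 4: $43,800.00 / 0.097 = 451546.39175
PV of perpetuity: 451546.39175 / (1+0.097)^4 = 311799.82417
Total PV = 57111.04018 + 311799.82417 = 368910.86434

$368910.86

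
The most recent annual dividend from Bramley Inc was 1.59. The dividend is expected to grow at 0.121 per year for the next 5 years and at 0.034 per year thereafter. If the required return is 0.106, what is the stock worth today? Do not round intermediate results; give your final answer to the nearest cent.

D_1 = 1.78239
D_2 = 1.99806
D_3 = 2.23982
D_4 = 2.51084
D_5 = 2.81466
Terminal value at year 5: TV = D_5×(1+g_2)/(r−g_2) = 2.91035/0.072 = 40.42157
P_0 = D_1/(1+r)^1 + D_2/(1+r)^2 + D_3/(1+r)^3 + D_4/(1+r)^4 + D_5/(1+r)^5 + TV/(1+r)^5
    = 1.61156 + 1.63342 + 1.65557 + 1.67803 + 1.70079 + 24.42517 = 32.70454

32.70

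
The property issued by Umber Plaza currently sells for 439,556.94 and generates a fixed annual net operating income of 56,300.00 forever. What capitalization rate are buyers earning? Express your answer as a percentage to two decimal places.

12.81%

P = C/r ⇒ r = C/P = 56,300.00/439,556.94 = 0.128084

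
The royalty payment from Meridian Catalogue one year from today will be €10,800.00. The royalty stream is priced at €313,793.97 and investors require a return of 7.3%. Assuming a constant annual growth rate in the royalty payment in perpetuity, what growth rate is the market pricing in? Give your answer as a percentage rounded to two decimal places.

3.86%

P = D₁/(r−g) ⇒ g = r − D₁/P = 0.073 − €10,800.00/€313,793.97 = 0.038583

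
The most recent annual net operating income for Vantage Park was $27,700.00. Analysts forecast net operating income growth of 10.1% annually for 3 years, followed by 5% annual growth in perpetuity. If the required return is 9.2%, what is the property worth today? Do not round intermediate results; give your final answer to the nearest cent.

$794241.08

D_1 = 30497.70000
D_2 = 33577.96770
D_3 = 36969.34244
Terminal value at year 3: TV = D_3×(1+g_2)/(r−g_2) = 38817.80956/0.042 = 924233.56094
P_0 = D_1/(1+r)^1 + D_2/(1+r)^2 + D_3/(1+r)^3 + TV/(1+r)^3
    = 27928.29670 + 28158.47497 + 28390.55032 + 709763.75790 = 794241.07989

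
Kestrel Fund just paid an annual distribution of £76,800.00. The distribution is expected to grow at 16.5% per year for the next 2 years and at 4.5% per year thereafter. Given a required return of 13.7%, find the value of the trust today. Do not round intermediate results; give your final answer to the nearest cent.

£1075162.56

D_1 = 89472.00000
D_2 = 104234.88000
Terminal value at year 2: TV = D_2×(1+g_2)/(r−g_2) = 108925.44960/0.092 = 1183972.27826
P_0 = D_1/(1+r)^1 + D_2/(1+r)^2 + TV/(1+r)^2
    = 78691.29288 + 80629.16113 + 915842.10192 = 1075162.55593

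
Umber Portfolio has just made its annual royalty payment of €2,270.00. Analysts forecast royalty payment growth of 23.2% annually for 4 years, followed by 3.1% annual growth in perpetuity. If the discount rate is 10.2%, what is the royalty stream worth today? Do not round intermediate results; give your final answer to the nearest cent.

D_1 = 2796.64000
D_2 = 3445.46048
D_3 = 4244.80731
D_4 = 5229.60261
Terminal value at year 4: TV = D_4×(1+g_2)/(r−g_2) = 5391.72029/0.071 = 75939.72237
P_0 = D_1/(1+r)^1 + D_2/(1+r)^2 + D_3/(1+r)^3 + D_4/(1+r)^4 + TV/(1+r)^4
    = 2537.78584 + 2837.16167 + 3171.85406 + 3546.02922 + 51492.33986 = 63585.17066

€63585.17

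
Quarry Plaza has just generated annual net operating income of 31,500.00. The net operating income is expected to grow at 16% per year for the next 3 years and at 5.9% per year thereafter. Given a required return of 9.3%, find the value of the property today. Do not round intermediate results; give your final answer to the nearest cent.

D_1 = 36540.00000
D_2 = 42386.40000
D_3 = 49168.22400
Terminal value at year 3: TV = D_3×(1+g_2)/(r−g_2) = 52069.14922/0.034 = 1531445.56518
P_0 = D_1/(1+r)^1 + D_2/(1+r)^2 + D_3/(1+r)^3 + TV/(1+r)^3
    = 33430.92406 + 35480.21218 + 37655.11997 + 1172846.23674 = 1279412.49295

1279412.49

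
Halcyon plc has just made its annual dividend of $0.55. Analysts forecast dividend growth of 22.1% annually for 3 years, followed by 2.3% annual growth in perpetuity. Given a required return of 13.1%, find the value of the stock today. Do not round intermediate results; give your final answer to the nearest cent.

$8.48

D_1 = 0.67155
D_2 = 0.81996
D_3 = 1.00117
Terminal value at year 3: TV = D_3×(1+g_2)/(r−g_2) = 1.02420/0.108 = 9.48335
P_0 = D_1/(1+r)^1 + D_2/(1+r)^2 + D_3/(1+r)^3 + TV/(1+r)^3
    = 0.59377 + 0.64102 + 0.69203 + 6.55502 = 8.48182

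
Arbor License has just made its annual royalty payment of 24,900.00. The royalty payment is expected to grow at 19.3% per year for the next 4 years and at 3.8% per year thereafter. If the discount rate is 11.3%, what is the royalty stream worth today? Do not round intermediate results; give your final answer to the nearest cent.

573731.56

D_1 = 29705.70000
D_2 = 35438.90010
D_3 = 42278.60782
D_4 = 50438.37913
Terminal value at year 4: TV = D_4×(1+g_2)/(r−g_2) = 52355.03754/0.075 = 698067.16714
P_0 = D_1/(1+r)^1 + D_2/(1+r)^2 + D_3/(1+r)^3 + D_4/(1+r)^4 + TV/(1+r)^4
    = 26689.75741 + 28608.15866 + 30664.45039 + 32868.54386 + 454900.64704 = 573731.55737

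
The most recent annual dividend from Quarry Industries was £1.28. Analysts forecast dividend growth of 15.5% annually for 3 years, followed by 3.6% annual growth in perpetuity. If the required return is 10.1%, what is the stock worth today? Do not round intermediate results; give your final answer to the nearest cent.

£27.78

D_1 = 1.47840
D_2 = 1.70755
D_3 = 1.97222
Terminal value at year 3: TV = D_3×(1+g_2)/(r−g_2) = 2.04322/0.065 = 31.43419
P_0 = D_1/(1+r)^1 + D_2/(1+r)^2 + D_3/(1+r)^3 + TV/(1+r)^3
    = 1.34278 + 1.40864 + 1.47773 + 23.55268 = 27.78182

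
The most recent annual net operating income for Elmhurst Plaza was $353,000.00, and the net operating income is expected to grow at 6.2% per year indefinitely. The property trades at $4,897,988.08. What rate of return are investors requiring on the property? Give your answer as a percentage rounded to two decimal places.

13.85%

D₁ = $353,000.00 × 1.062 = $374,886.0000
P = D₁/(r − g) ⇒ r = D₁/P + g = $374,886.0000/$4,897,988.08 + 0.062 = 0.076539 + 0.062 = 0.138539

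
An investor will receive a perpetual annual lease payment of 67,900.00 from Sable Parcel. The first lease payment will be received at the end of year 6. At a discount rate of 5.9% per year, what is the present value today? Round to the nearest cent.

Value at end of year 5: C / r = 67,900.00 / 0.059 = 1,150,847.4576
Discount to today: PV = 1,150,847.4576 / (1 + 0.059)^5 = 1,150,847.4576 / 1.331925 = 864,048.18

864048.18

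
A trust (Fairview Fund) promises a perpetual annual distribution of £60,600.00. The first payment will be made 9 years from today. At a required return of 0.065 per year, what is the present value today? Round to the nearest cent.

Value at end of year 8: C / r = £60,600.00 / 0.065 = £932,307.6923
Discount to today: PV = £932,307.6923 / (1 + 0.065)^8 = £932,307.6923 / 1.654996 = £563,329.38

£563329.38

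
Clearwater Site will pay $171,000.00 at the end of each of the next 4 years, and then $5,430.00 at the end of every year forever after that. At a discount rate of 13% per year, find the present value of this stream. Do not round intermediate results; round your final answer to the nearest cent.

$534252.45

PV of 4-year annuity: $171,000.00 × [1 − (1+0.13)^−4] / 0.13 = 508634.59667
Perpetuity value at year 4: $5,430.00 / 0.13 = 41769.23077
PV of perpetuity: 41769.23077 / (1+0.13)^4 = 25617.85147
Total PV = 508634.59667 + 25617.85147 = 534252.44814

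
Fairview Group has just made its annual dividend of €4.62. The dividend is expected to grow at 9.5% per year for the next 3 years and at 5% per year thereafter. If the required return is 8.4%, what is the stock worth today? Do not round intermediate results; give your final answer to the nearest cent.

D_1 = 5.05890
D_2 = 5.53950
D_3 = 6.06575
Terminal value at year 3: TV = D_3×(1+g_2)/(r−g_2) = 6.36903/0.034 = 187.32456
P_0 = D_1/(1+r)^1 + D_2/(1+r)^2 + D_3/(1+r)^3 + TV/(1+r)^3
    = 4.66688 + 4.71424 + 4.76208 + 147.06417 = 161.20737

€161.21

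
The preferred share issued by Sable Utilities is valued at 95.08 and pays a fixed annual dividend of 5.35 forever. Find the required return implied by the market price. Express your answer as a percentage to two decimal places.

5.63%

P = C/r ⇒ r = C/P = 5.35/95.08 = 0.056268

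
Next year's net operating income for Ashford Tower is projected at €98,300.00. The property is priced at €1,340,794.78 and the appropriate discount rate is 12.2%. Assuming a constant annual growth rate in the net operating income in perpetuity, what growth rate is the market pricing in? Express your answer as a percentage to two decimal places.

4.87%

P = D₁/(r−g) ⇒ g = r − D₁/P = 0.122 − €98,300.00/€1,340,794.78 = 0.048685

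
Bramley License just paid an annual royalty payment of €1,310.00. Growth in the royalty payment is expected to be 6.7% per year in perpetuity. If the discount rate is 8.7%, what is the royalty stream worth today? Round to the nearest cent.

€69888.50

D₁ = D₀ × (1 + g) = €1,310.00 × 1.067 = €1,397.7700
Growing perpetuity: P = D₁ / (r − g) = €1,397.7700 / (0.087 − 0.067) = €69,888.50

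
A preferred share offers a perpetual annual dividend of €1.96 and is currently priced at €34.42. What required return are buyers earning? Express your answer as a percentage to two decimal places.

P = C/r ⇒ r = C/P = €1.96/€34.42 = 0.056944

5.69%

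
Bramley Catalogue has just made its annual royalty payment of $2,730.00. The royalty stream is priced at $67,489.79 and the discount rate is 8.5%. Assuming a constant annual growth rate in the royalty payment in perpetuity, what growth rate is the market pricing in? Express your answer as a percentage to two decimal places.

4.28%

P = D₀(1+g)/(r−g) ⇒ P(r−g) = D₀(1+g) ⇒ g(P+D₀) = P·r − D₀
g = (P·r − D₀)/(P + D₀) = ($67,489.79×0.085 − $2,730.00) / ($67,489.79 + $2,730.00) = 0.042817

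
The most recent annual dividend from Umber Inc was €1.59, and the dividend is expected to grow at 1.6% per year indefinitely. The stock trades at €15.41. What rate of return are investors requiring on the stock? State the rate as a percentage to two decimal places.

12.08%

D₁ = €1.59 × 1.016 = €1.6154
P = D₁/(r − g) ⇒ r = D₁/P + g = €1.6154/€15.41 + 0.016 = 0.104831 + 0.016 = 0.120831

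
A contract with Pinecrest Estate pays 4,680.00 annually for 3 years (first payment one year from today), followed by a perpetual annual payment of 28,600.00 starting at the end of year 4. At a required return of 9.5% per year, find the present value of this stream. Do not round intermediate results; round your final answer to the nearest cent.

PV of 3-year annuity: 4,680.00 × [1 − (1+0.095)^−3] / 0.095 = 11741.68395
Perpetuity value at year 3: 28,600.00 / 0.095 = 301052.63158
PV of perpetuity: 301052.63158 / (1+0.095)^3 = 229297.89631
Total PV = 11741.68395 + 229297.89631 = 241039.58026

241039.58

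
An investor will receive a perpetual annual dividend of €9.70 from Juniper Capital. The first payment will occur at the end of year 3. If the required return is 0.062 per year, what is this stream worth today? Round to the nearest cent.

Value at end of year 2: C / r = €9.70 / 0.062 = €156.4516
Discount to today: PV = €156.4516 / (1 + 0.062)^2 = €156.4516 / 1.127844 = €138.72

€138.72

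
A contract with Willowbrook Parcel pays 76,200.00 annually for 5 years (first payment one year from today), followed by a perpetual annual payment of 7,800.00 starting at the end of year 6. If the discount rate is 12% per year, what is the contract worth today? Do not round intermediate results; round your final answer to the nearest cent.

311566.69

PV of 5-year annuity: 76,200.00 × [1 − (1+0.12)^−5] / 0.12 = 274683.94662
Perpetuity value at year 5: 7,800.00 / 0.12 = 65000.00000
PV of perpetuity: 65000.00000 / (1+0.12)^5 = 36882.74562
Total PV = 274683.94662 + 36882.74562 = 311566.69224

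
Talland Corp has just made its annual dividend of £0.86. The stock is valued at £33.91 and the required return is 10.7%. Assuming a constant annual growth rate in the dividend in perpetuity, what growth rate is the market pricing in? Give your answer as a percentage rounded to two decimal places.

P = D₀(1+g)/(r−g) ⇒ P(r−g) = D₀(1+g) ⇒ g(P+D₀) = P·r − D₀
g = (P·r − D₀)/(P + D₀) = (£33.91×0.107 − £0.86) / (£33.91 + £0.86) = 0.079619

7.96%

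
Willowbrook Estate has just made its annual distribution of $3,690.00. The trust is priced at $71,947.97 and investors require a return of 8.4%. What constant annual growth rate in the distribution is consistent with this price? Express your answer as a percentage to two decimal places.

3.11%

P = D₀(1+g)/(r−g) ⇒ P(r−g) = D₀(1+g) ⇒ g(P+D₀) = P·r − D₀
g = (P·r − D₀)/(P + D₀) = ($71,947.97×0.084 − $3,690.00) / ($71,947.97 + $3,690.00) = 0.031117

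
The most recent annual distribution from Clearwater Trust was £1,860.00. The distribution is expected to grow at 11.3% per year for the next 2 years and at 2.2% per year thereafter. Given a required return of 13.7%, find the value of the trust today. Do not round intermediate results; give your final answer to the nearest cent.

£19442.32

D_1 = 2070.18000
D_2 = 2304.11034
Terminal value at year 2: TV = D_2×(1+g_2)/(r−g_2) = 2354.80077/0.115 = 20476.52841
P_0 = D_1/(1+r)^1 + D_2/(1+r)^2 + TV/(1+r)^2
    = 1820.73879 + 1782.30631 + 15839.27864 = 19442.32374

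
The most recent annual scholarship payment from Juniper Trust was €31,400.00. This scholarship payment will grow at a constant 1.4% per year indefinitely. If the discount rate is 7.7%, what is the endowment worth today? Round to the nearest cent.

€505390.48

D₁ = D₀ × (1 + g) = €31,400.00 × 1.014 = €31,839.6000
Growing perpetuity: P = D₁ / (r − g) = €31,839.6000 / (0.077 − 0.014) = €505,390.48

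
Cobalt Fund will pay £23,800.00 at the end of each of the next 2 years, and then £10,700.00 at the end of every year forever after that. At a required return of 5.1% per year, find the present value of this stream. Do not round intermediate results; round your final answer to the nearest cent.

£234127.73

PV of 2-year annuity: £23,800.00 × [1 − (1+0.051)^−2] / 0.051 = 44191.34149
Perpetuity value at year 2: £10,700.00 / 0.051 = 209803.92157
PV of perpetuity: 209803.92157 / (1+0.051)^2 = 189936.38569
Total PV = 44191.34149 + 189936.38569 = 234127.72718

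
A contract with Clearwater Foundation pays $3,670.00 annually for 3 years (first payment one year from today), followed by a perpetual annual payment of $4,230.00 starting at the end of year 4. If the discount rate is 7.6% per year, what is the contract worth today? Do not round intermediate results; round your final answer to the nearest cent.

$54204.24

PV of 3-year annuity: $3,670.00 × [1 − (1+0.076)^−3] / 0.076 = 9526.62749
Perpetuity value at year 3: $4,230.00 / 0.076 = 55657.89474
PV of perpetuity: 55657.89474 / (1+0.076)^3 = 44677.61292
Total PV = 9526.62749 + 44677.61292 = 54204.24041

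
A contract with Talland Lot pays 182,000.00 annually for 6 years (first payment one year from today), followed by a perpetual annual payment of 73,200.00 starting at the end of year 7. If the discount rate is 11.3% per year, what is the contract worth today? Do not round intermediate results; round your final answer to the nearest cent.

1104119.45

PV of 6-year annuity: 182,000.00 × [1 − (1+0.113)^−6] / 0.113 = 763349.21688
Perpetuity value at year 6: 73,200.00 / 0.113 = 647787.61062
PV of perpetuity: 647787.61062 / (1+0.113)^6 = 340770.23328
Total PV = 763349.21688 + 340770.23328 = 1104119.45016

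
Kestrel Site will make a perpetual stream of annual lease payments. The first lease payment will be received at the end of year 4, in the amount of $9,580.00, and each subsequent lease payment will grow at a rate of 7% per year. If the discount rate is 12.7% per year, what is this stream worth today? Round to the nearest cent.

Value at end of year 3: C₁ / (r − g) = $9,580.00 / (0.127 − 0.07) = $168,070.1754
Discount to today: PV = $168,070.1754 / (1 + 0.127)^3 = $168,070.1754 / 1.431435 = $117,413.74

$117413.74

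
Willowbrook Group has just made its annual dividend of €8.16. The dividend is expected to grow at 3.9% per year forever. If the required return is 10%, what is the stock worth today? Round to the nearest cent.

D₁ = D₀ × (1 + g) = €8.16 × 1.039 = €8.4782
Growing perpetuity: P = D₁ / (r − g) = €8.4782 / (0.1 − 0.039) = €138.99

€138.99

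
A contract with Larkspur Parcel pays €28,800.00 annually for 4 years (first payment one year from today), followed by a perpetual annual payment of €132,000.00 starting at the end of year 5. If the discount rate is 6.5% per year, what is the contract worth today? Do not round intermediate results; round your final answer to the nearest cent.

PV of 4-year annuity: €28,800.00 × [1 − (1+0.065)^−4] / 0.065 = 98662.99973
Perpetuity value at year 4: €132,000.00 / 0.065 = 2030769.23077
PV of perpetuity: 2030769.23077 / (1+0.065)^4 = 1578563.81536
Total PV = 98662.99973 + 1578563.81536 = 1677226.81508

€1677226.82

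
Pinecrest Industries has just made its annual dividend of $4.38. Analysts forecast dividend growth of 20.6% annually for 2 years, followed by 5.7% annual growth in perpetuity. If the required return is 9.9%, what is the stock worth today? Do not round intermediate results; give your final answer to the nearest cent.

$142.82

D_1 = 5.28228
D_2 = 6.37043
Terminal value at year 2: TV = D_2×(1+g_2)/(r−g_2) = 6.73354/0.042 = 160.32248
P_0 = D_1/(1+r)^1 + D_2/(1+r)^2 + TV/(1+r)^2
    = 4.80644 + 5.27440 + 132.73915 = 142.82000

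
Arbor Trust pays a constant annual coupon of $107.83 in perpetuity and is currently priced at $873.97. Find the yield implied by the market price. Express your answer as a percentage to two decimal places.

12.34%

P = C/r ⇒ r = C/P = $107.83/$873.97 = 0.123380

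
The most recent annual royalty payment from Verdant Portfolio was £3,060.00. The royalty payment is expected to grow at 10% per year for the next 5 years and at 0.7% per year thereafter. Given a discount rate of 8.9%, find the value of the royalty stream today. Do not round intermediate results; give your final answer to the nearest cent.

D_1 = 3366.00000
D_2 = 3702.60000
D_3 = 4072.86000
D_4 = 4480.14600
D_5 = 4928.16060
Terminal value at year 5: TV = D_5×(1+g_2)/(r−g_2) = 4962.65772/0.082 = 60520.21615
P_0 = D_1/(1+r)^1 + D_2/(1+r)^2 + D_3/(1+r)^3 + D_4/(1+r)^4 + D_5/(1+r)^5 + TV/(1+r)^5
    = 3090.90909 + 3122.13039 + 3153.66707 + 3185.52229 + 3217.69928 + 39514.91678 = 55284.84490

£55284.84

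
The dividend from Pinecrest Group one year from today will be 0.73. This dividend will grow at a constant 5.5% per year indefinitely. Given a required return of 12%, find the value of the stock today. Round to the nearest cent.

11.23

Growing perpetuity: P = D₁ / (r − g) = 0.7300 / (0.12 − 0.055) = 11.23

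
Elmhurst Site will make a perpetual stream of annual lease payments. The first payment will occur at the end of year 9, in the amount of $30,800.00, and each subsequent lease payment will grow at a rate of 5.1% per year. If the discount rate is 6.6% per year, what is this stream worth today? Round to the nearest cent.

$1231407.57

Value at end of year 8: C₁ / (r − g) = $30,800.00 / (0.066 − 0.051) = $2,053,333.3333
Discount to today: PV = $2,053,333.3333 / (1 + 0.066)^8 = $2,053,333.3333 / 1.667468 = $1,231,407.57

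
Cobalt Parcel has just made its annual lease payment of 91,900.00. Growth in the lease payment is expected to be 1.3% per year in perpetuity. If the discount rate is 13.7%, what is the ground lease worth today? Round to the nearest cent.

750763.71

D₁ = D₀ × (1 + g) = 91,900.00 × 1.013 = 93,094.7000
Growing perpetuity: P = D₁ / (r − g) = 93,094.7000 / (0.137 − 0.013) = 750,763.71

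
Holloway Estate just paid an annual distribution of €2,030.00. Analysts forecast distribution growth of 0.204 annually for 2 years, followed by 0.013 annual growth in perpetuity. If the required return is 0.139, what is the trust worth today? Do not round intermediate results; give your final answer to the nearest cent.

D_1 = 2444.12000
D_2 = 2942.72048
Terminal value at year 2: TV = D_2×(1+g_2)/(r−g_2) = 2980.97585/0.126 = 23658.53846
P_0 = D_1/(1+r)^1 + D_2/(1+r)^2 + TV/(1+r)^2
    = 2145.84723 + 2268.30559 + 18236.45687 = 22650.60970

€22650.61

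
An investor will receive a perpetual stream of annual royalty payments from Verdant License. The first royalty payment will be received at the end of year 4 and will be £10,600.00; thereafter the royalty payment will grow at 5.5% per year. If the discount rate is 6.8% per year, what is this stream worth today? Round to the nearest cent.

Value at end of year 3: C₁ / (r − g) = £10,600.00 / (0.068 − 0.055) = £815,384.6154
Discount to today: PV = £815,384.6154 / (1 + 0.068)^3 = £815,384.6154 / 1.218186 = £669,343.04

£669343.04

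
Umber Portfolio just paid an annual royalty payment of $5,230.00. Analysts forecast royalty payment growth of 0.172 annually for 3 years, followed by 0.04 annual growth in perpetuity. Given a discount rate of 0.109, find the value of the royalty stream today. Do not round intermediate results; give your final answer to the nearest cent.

D_1 = 6129.56000
D_2 = 7183.84432
D_3 = 8419.46554
Terminal value at year 3: TV = D_3×(1+g_2)/(r−g_2) = 8756.24416/0.069 = 126902.08934
P_0 = D_1/(1+r)^1 + D_2/(1+r)^2 + D_3/(1+r)^3 + TV/(1+r)^3
    = 5527.10550 + 5841.08895 + 6172.90915 + 93040.94955 = 110582.05315

$110582.05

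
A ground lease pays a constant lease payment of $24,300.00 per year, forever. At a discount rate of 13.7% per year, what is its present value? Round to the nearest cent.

$177372.26

Level perpetuity: PV = C / r = $24,300.00 / 0.137 = $177,372.26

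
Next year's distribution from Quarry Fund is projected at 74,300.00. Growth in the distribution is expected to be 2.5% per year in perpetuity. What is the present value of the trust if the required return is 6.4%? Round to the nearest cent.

Growing perpetuity: P = D₁ / (r − g) = 74,300.0000 / (0.064 − 0.025) = 1,905,128.21

1905128.21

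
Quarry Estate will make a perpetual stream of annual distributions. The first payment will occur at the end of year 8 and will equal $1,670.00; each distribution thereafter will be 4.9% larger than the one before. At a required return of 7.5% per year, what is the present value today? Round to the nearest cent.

Value at end of year 7: C₁ / (r − g) = $1,670.00 / (0.075 − 0.049) = $64,230.7692
Discount to today: PV = $64,230.7692 / (1 + 0.075)^7 = $64,230.7692 / 1.659049 = $38,715.41

$38715.41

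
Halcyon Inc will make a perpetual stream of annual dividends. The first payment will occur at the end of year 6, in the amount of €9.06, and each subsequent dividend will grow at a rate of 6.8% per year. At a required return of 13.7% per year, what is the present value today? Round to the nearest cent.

€69.10

Value at end of year 5: C₁ / (r − g) = €9.06 / (0.137 − 0.068) = €131.3043
Discount to today: PV = €131.3043 / (1 + 0.137)^5 = €131.3043 / 1.900213 = €69.10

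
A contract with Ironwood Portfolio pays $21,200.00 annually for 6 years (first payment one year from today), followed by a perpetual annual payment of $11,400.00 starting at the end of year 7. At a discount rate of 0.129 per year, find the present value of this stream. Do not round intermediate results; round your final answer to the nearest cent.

$127657.42

PV of 6-year annuity: $21,200.00 × [1 − (1+0.129)^−6] / 0.129 = 84984.58637
Perpetuity value at year 6: $11,400.00 / 0.129 = 88372.09302
PV of perpetuity: 88372.09302 / (1+0.129)^6 = 42672.83431
Total PV = 84984.58637 + 42672.83431 = 127657.42069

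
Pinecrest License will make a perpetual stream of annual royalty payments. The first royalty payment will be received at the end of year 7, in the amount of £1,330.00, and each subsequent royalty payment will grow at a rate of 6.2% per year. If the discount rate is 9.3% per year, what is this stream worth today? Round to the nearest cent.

£25163.38

Value at end of year 6: C₁ / (r − g) = £1,330.00 / (0.093 − 0.062) = £42,903.2258
Discount to today: PV = £42,903.2258 / (1 + 0.093)^6 = £42,903.2258 / 1.704987 = £25,163.38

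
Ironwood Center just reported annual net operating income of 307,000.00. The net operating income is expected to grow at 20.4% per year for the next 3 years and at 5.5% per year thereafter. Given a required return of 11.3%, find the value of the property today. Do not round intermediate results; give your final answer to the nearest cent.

8148961.50

D_1 = 369628.00000
D_2 = 445032.11200
D_3 = 535818.66285
Terminal value at year 3: TV = D_3×(1+g_2)/(r−g_2) = 565288.68930/0.058 = 9746356.71215
P_0 = D_1/(1+r)^1 + D_2/(1+r)^2 + D_3/(1+r)^3 + TV/(1+r)^3
    = 332100.62893 + 359253.51054 + 388626.43908 + 7068980.91768 = 8148961.49623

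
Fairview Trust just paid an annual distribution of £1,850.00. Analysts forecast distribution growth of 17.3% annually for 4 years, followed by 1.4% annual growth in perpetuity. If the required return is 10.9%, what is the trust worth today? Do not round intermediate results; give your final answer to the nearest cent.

D_1 = 2170.05000
D_2 = 2545.46865
D_3 = 2985.83473
D_4 = 3502.38413
Terminal value at year 4: TV = D_4×(1+g_2)/(r−g_2) = 3551.41751/0.095 = 37383.34223
P_0 = D_1/(1+r)^1 + D_2/(1+r)^2 + D_3/(1+r)^3 + D_4/(1+r)^4 + TV/(1+r)^4
    = 1956.76285 + 2069.68695 + 2189.12785 + 2315.46165 + 24714.50645 = 33245.54574

£33245.55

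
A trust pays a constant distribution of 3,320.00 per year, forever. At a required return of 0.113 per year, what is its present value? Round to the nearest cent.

Level perpetuity: PV = C / r = 3,320.00 / 0.113 = 29,380.53

29380.53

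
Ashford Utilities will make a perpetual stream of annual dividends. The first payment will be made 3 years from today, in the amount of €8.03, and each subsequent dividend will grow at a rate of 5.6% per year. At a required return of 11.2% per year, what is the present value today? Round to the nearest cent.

Value at end of year 2: C₁ / (r − g) = €8.03 / (0.112 − 0.056) = €143.3929
Discount to today: PV = €143.3929 / (1 + 0.112)^2 = €143.3929 / 1.236544 = €115.96

€115.96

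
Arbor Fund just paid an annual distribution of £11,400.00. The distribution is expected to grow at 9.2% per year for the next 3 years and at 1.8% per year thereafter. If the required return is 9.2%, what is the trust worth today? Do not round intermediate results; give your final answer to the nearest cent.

£191027.03

D_1 = 12448.80000
D_2 = 13594.08960
D_3 = 14844.74584
Terminal value at year 3: TV = D_3×(1+g_2)/(r−g_2) = 15111.95127/0.074 = 204215.55768
P_0 = D_1/(1+r)^1 + D_2/(1+r)^2 + D_3/(1+r)^3 + TV/(1+r)^3
    = 11400.00000 + 11400.00000 + 11400.00000 + 156827.02703 = 191027.02703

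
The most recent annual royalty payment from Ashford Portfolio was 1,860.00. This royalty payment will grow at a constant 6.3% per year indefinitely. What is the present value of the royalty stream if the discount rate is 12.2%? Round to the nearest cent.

33511.53

D₁ = D₀ × (1 + g) = 1,860.00 × 1.063 = 1,977.1800
Growing perpetuity: P = D₁ / (r − g) = 1,977.1800 / (0.122 − 0.063) = 33,511.53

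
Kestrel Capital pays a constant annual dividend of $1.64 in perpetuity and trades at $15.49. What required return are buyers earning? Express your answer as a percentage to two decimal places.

P = C/r ⇒ r = C/P = $1.64/$15.49 = 0.105875

10.59%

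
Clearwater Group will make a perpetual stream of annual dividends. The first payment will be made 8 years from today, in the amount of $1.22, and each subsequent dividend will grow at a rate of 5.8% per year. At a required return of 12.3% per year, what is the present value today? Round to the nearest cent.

Value at end of year 7: C₁ / (r − g) = $1.22 / (0.123 − 0.058) = $18.7692
Discount to today: PV = $18.7692 / (1 + 0.123)^7 = $18.7692 / 2.252466 = $8.33

$8.33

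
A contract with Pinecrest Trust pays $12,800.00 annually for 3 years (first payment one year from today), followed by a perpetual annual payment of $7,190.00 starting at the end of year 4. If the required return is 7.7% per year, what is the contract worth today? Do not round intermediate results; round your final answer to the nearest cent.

PV of 3-year annuity: $12,800.00 × [1 − (1+0.077)^−3] / 0.077 = 33166.22428
Perpetuity value at year 3: $7,190.00 / 0.077 = 93376.62338
PV of perpetuity: 93376.62338 / (1+0.077)^3 = 74746.53333
Total PV = 33166.22428 + 74746.53333 = 107912.75761

$107912.76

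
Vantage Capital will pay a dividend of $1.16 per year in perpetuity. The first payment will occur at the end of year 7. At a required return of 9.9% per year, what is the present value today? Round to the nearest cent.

Value at end of year 6: C / r = $1.16 / 0.099 = $11.7172
Discount to today: PV = $11.7172 / (1 + 0.099)^6 = $11.7172 / 1.761920 = $6.65

$6.65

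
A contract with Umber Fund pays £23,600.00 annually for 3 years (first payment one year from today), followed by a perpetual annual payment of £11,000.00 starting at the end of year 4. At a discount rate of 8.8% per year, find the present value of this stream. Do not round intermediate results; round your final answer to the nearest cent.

PV of 3-year annuity: £23,600.00 × [1 − (1+0.088)^−3] / 0.088 = 59952.13194
Perpetuity value at year 3: £11,000.00 / 0.088 = 125000.00000
PV of perpetuity: 125000.00000 / (1+0.088)^3 = 97056.20969
Total PV = 59952.13194 + 97056.20969 = 157008.34163

£157008.34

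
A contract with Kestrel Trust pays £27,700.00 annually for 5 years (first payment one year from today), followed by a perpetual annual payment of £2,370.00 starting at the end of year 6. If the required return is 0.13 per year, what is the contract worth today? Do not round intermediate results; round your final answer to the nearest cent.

PV of 5-year annuity: £27,700.00 × [1 − (1+0.13)^−5] / 0.13 = 97427.30594
Perpetuity value at year 5: £2,370.00 / 0.13 = 18230.76923
PV of perpetuity: 18230.76923 / (1+0.13)^5 = 9894.93114
Total PV = 97427.30594 + 9894.93114 = 107322.23709

£107322.24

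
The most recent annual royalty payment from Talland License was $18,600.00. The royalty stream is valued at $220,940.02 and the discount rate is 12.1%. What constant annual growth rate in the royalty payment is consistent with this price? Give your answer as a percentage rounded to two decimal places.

3.40%

P = D₀(1+g)/(r−g) ⇒ P(r−g) = D₀(1+g) ⇒ g(P+D₀) = P·r − D₀
g = (P·r − D₀)/(P + D₀) = ($220,940.02×0.121 − $18,600.00) / ($220,940.02 + $18,600.00) = 0.033956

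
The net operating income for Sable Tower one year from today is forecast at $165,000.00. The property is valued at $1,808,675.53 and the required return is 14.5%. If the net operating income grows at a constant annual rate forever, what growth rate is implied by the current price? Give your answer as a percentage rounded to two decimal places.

5.38%

P = D₁/(r−g) ⇒ g = r − D₁/P = 0.145 − $165,000.00/$1,808,675.53 = 0.053773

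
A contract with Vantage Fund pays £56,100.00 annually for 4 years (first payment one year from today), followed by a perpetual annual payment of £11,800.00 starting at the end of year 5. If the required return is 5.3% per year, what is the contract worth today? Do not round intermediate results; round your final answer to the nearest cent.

PV of 4-year annuity: £56,100.00 × [1 − (1+0.053)^−4] / 0.053 = 197549.33510
Perpetuity value at year 4: £11,800.00 / 0.053 = 222641.50943
PV of perpetuity: 222641.50943 / (1+0.053)^4 = 181089.24287
Total PV = 197549.33510 + 181089.24287 = 378638.57797

£378638.58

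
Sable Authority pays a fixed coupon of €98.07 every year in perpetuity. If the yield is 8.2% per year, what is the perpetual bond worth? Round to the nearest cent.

€1195.98

Level perpetuity: PV = C / r = €98.07 / 0.082 = €1,195.98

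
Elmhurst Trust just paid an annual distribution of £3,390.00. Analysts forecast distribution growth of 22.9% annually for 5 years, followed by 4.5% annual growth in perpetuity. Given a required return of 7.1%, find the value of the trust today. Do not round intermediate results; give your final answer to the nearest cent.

D_1 = 4166.31000
D_2 = 5120.39499
D_3 = 6292.96544
D_4 = 7734.05453
D_5 = 9505.15302
Terminal value at year 5: TV = D_5×(1+g_2)/(r−g_2) = 9932.88490/0.026 = 382034.03469
P_0 = D_1/(1+r)^1 + D_2/(1+r)^2 + D_3/(1+r)^3 + D_4/(1+r)^4 + D_5/(1+r)^5 + TV/(1+r)^5
    = 3890.11204 + 4464.00346 + 5122.55859 + 5878.26751 + 6745.46291 + 271115.72069 = 297216.12520

£297216.13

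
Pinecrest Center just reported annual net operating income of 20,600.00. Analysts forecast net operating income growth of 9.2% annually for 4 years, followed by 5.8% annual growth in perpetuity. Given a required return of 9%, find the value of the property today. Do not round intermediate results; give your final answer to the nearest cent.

D_1 = 22495.20000
D_2 = 24564.75840
D_3 = 26824.71617
D_4 = 29292.59006
Terminal value at year 4: TV = D_4×(1+g_2)/(r−g_2) = 30991.56028/0.032 = 968486.25888
P_0 = D_1/(1+r)^1 + D_2/(1+r)^2 + D_3/(1+r)^3 + D_4/(1+r)^4 + TV/(1+r)^4
    = 20637.79817 + 20675.66568 + 20713.60269 + 20751.60930 + 686100.08236 = 768878.75819

768878.76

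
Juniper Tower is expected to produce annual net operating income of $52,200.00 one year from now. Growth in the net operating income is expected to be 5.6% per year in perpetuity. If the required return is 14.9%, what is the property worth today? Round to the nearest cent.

$561290.32

Growing perpetuity: P = D₁ / (r − g) = $52,200.0000 / (0.149 − 0.056) = $561,290.32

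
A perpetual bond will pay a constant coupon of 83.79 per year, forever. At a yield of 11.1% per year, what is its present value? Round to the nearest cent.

Level perpetuity: PV = C / r = 83.79 / 0.111 = 754.86

754.86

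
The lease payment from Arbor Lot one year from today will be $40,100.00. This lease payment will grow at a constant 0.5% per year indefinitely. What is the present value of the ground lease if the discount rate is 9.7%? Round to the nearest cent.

$435869.57

Growing perpetuity: P = D₁ / (r − g) = $40,100.0000 / (0.097 − 0.005) = $435,869.57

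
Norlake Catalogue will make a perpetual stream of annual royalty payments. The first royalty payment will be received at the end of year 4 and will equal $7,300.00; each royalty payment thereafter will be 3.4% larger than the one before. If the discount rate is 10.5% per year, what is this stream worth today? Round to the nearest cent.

Value at end of year 3: C₁ / (r − g) = $7,300.00 / (0.105 − 0.034) = $102,816.9014
Discount to today: PV = $102,816.9014 / (1 + 0.105)^3 = $102,816.9014 / 1.349233 = $76,203.98

$76203.98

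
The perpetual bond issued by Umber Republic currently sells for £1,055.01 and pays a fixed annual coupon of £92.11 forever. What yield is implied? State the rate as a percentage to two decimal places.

8.73%

P = C/r ⇒ r = C/P = £92.11/£1,055.01 = 0.087307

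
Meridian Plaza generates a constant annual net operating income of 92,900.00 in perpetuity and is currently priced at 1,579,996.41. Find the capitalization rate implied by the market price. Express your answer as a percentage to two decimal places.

P = C/r ⇒ r = C/P = 92,900.00/1,579,996.41 = 0.058798

5.88%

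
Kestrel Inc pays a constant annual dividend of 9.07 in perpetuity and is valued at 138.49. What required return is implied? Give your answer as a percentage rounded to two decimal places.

P = C/r ⇒ r = C/P = 9.07/138.49 = 0.065492

6.55%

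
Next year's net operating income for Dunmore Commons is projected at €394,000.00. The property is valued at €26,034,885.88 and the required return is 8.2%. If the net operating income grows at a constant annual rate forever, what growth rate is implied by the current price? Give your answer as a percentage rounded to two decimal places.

6.69%

P = D₁/(r−g) ⇒ g = r − D₁/P = 0.082 − €394,000.00/€26,034,885.88 = 0.066866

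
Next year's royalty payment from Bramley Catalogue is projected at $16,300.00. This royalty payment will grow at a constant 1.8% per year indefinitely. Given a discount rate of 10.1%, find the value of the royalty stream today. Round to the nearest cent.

$196385.54

Growing perpetuity: P = D₁ / (r − g) = $16,300.0000 / (0.101 − 0.018) = $196,385.54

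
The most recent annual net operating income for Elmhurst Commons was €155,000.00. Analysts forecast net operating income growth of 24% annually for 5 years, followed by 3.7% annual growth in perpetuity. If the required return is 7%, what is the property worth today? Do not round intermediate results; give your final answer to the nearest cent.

€11413473.71

D_1 = 192200.00000
D_2 = 238328.00000
D_3 = 295526.72000
D_4 = 366453.13280
D_5 = 454401.88467
Terminal value at year 5: TV = D_5×(1+g_2)/(r−g_2) = 471214.75440/0.033 = 14279234.98197
P_0 = D_1/(1+r)^1 + D_2/(1+r)^2 + D_3/(1+r)^3 + D_4/(1+r)^4 + D_5/(1+r)^5 + TV/(1+r)^5
    = 179626.16822 + 208164.90523 + 241237.83410 + 279565.34045 + 323982.26370 + 10180897.19574 = 11413473.70745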